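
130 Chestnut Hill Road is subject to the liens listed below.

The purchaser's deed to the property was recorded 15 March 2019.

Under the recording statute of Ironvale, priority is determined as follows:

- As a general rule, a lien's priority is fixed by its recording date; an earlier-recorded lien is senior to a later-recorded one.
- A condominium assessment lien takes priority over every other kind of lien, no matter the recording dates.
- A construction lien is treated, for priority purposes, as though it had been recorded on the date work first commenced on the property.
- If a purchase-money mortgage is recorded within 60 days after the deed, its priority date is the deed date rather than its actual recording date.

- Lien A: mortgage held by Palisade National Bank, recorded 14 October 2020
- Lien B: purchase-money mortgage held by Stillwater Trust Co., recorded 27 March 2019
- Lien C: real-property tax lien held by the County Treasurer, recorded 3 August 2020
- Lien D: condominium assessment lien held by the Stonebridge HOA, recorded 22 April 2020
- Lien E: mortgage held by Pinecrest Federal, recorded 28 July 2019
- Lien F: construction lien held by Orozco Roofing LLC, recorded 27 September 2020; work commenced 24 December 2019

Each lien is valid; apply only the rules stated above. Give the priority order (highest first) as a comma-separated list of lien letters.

First, effective dates: B was recorded within the 60-day window, so its effective date is the deed date 15 March 2019; F is treated as recorded 24 December 2019, the work-commencement date.
As a condominium assessment lien, D is senior to every other lien.
The other liens, earliest effective date first: B (15 March 2019), E (28 July 2019), F (24 December 2019), C (3 August 2020), A (14 October 2020).

D, B, E, F, C, A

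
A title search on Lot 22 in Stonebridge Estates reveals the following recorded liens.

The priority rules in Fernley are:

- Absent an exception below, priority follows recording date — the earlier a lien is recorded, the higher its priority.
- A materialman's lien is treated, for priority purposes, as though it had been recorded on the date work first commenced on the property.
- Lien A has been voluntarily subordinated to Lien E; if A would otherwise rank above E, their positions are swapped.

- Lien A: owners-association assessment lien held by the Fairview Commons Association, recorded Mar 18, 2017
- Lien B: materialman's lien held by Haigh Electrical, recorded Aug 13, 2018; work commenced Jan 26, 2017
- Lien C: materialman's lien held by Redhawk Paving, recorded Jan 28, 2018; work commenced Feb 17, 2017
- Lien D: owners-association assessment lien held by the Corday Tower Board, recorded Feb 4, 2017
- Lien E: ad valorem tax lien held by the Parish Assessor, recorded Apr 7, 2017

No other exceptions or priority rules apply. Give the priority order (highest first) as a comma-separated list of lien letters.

B, D, C, E, A

Effective dates: B relates back to Jan 26, 2017 (work commenced); C is treated as recorded Feb 17, 2017, the work-commencement date.
Ordering by effective date: B (Jan 26, 2017), D (Feb 4, 2017), C (Feb 17, 2017), A (Mar 18, 2017), E (Apr 7, 2017).
A is senior to E before the subordination, so the two trade places.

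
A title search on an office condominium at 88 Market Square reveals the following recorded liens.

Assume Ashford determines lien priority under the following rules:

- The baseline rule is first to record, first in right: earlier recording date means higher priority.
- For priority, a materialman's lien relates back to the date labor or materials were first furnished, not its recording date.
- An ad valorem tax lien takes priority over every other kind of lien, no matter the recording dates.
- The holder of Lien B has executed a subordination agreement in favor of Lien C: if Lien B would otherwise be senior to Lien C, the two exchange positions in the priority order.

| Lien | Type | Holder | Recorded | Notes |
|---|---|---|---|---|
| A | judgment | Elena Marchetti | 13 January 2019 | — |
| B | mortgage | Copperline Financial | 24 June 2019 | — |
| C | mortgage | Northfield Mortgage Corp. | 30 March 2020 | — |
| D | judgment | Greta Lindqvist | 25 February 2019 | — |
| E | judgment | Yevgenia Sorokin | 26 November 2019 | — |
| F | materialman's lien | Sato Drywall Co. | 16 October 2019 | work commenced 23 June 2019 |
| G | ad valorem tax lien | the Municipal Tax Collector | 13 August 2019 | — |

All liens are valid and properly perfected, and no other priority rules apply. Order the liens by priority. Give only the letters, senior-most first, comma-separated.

First, effective dates: F relates back to 23 June 2019 (work commenced).
As an ad valorem tax lien, G is senior to every other lien.
Remaining liens by effective date: A (13 January 2019), D (25 February 2019), F (23 June 2019), B (24 June 2019), E (26 November 2019), C (30 March 2020).
Because B would otherwise rank above C, the subordination swaps them.

G, A, D, F, C, E, B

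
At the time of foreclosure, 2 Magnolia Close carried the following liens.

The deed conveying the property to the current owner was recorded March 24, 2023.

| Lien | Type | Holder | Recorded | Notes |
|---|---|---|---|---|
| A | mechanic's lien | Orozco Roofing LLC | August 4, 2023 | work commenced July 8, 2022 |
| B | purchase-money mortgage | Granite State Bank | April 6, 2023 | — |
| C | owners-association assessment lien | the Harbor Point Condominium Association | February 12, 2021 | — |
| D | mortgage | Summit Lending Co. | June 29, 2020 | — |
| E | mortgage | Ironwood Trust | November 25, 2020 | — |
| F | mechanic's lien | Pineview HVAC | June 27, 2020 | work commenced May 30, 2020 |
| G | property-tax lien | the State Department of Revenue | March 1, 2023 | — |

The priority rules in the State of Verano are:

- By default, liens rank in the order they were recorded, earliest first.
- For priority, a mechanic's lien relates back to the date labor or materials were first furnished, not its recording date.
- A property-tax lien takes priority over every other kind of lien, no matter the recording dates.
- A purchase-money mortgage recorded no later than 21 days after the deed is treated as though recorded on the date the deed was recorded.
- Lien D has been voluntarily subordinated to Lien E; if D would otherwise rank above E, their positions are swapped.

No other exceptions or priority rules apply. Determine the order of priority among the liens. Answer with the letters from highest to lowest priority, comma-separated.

Adjusting effective dates: A relates back to July 8, 2022 (work commenced); B's effective date is the deed date, March 24, 2023; F is treated as recorded May 30, 2020, the work-commencement date.
G is a property-tax lien and takes priority over every other lien.
Remaining liens by effective date: F (May 30, 2020), D (June 29, 2020), E (November 25, 2020), C (February 12, 2021), A (July 8, 2022), B (March 24, 2023).
The subordination applies — D was senior to E — so D and E swap.

G, F, E, D, C, A, B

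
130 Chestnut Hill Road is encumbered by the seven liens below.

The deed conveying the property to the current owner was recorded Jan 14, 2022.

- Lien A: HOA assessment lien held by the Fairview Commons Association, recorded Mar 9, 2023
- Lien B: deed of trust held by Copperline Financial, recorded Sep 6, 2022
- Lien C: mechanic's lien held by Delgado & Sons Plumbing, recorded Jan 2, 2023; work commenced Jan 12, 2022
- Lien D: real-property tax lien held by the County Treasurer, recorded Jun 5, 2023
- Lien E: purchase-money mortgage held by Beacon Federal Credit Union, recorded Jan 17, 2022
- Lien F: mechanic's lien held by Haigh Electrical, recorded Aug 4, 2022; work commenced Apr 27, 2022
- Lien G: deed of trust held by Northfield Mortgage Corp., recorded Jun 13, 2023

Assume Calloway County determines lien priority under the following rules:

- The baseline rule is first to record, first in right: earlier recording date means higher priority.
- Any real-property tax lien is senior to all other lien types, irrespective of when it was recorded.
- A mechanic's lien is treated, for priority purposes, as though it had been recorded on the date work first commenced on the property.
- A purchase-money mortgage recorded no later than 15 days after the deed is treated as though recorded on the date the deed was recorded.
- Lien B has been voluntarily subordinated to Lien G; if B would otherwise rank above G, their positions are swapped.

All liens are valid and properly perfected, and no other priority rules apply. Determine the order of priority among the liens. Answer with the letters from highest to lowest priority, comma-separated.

Effective dates: C's effective date is Jan 12, 2022, when work began; E's effective date is the deed date, Jan 14, 2022; F's effective date is Apr 27, 2022, when work began.
D is a real-property tax lien, so it outranks all other liens regardless of date.
The other liens, earliest effective date first: C (Jan 12, 2022), E (Jan 14, 2022), F (Apr 27, 2022), B (Sep 6, 2022), A (Mar 9, 2023), G (Jun 13, 2023).
B would otherwise be senior to G, so under the subordination agreement B and G exchange positions.

D, C, E, F, G, A, B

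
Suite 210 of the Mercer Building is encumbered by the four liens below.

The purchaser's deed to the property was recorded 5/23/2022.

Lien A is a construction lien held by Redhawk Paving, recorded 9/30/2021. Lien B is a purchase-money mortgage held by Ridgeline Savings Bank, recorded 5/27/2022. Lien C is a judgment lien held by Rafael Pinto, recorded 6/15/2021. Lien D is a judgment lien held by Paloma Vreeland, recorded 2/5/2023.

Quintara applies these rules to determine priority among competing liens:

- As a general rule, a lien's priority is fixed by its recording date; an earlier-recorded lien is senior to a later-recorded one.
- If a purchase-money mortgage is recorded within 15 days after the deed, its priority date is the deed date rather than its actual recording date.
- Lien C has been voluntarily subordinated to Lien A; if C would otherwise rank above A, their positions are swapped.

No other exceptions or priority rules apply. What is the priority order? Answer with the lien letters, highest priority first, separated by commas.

First, effective dates: B's effective date is the deed date, 5/23/2022.
Ordering by effective date: C (6/15/2021), A (9/30/2021), B (5/23/2022), D (2/5/2023).
Because C would otherwise rank above A, the subordination swaps them.

A, C, B, D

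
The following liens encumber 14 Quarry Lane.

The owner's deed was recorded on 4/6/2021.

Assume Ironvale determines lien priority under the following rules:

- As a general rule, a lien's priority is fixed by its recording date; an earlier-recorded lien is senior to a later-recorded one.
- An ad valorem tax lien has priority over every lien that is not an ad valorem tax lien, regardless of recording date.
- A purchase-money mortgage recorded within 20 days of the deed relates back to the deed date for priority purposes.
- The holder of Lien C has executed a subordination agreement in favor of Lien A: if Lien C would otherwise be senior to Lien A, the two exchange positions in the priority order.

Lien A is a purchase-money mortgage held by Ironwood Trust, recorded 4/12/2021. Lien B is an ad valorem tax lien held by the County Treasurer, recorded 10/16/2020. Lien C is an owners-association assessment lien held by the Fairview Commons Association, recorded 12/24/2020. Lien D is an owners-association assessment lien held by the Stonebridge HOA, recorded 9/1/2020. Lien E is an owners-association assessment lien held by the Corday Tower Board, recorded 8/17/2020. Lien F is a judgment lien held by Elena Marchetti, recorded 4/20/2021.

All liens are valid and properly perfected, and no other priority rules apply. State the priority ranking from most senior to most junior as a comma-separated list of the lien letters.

Effective dates after the stated exceptions: A relates back to the deed date 4/6/2021.
As an ad valorem tax lien, B is senior to every other lien.
Among the remaining liens, by effective date: E (8/17/2020), D (9/1/2020), C (12/24/2020), A (4/6/2021), F (4/20/2021).
Because C would otherwise rank above A, the subordination swaps them.

B, E, D, A, C, F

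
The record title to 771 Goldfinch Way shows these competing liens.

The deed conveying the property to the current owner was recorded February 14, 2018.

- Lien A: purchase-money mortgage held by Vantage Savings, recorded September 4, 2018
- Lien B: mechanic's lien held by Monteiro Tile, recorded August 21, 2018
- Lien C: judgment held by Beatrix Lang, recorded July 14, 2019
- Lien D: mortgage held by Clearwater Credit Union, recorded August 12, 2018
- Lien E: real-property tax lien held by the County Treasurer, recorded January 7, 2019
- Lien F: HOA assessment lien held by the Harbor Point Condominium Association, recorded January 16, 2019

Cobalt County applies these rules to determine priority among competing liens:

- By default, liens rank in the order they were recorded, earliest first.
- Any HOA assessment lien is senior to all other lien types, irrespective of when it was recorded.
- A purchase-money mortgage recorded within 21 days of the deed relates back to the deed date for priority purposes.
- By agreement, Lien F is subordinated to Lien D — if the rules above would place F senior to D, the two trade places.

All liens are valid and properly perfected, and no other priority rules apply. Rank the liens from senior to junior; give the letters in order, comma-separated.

D, F, B, A, E, C

First, effective dates: A was recorded 202 days after the deed — beyond 21 days — so no relation-back applies.
F is an HOA assessment lien, so it outranks all other liens regardless of date.
The other liens, earliest effective date first: D (August 12, 2018), B (August 21, 2018), A (September 4, 2018), E (January 7, 2019), C (July 14, 2019).
F would otherwise be senior to D, so under the subordination agreement F and D exchange positions.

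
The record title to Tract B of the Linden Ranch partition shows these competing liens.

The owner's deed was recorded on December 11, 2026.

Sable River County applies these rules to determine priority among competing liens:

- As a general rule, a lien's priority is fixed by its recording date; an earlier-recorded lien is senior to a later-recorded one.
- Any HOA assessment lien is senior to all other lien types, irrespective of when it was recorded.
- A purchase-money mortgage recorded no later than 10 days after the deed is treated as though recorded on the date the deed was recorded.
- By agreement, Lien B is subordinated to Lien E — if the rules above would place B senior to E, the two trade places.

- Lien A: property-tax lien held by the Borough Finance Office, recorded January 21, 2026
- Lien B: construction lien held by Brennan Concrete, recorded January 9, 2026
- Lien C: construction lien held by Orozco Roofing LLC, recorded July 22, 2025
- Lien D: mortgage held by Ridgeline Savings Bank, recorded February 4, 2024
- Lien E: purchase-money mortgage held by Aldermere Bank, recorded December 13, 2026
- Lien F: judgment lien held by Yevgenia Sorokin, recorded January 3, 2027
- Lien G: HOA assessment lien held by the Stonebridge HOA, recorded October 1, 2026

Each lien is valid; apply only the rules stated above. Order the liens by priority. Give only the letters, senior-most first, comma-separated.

Adjusting effective dates: E's effective date is the deed date, December 11, 2026.
G is an HOA assessment lien, so it outranks all other liens regardless of date.
The other liens, earliest effective date first: D (February 4, 2024), C (July 22, 2025), B (January 9, 2026), A (January 21, 2026), E (December 11, 2026), F (January 3, 2027).
B would otherwise be senior to E, so under the subordination agreement B and E exchange positions.

G, D, C, E, A, B, F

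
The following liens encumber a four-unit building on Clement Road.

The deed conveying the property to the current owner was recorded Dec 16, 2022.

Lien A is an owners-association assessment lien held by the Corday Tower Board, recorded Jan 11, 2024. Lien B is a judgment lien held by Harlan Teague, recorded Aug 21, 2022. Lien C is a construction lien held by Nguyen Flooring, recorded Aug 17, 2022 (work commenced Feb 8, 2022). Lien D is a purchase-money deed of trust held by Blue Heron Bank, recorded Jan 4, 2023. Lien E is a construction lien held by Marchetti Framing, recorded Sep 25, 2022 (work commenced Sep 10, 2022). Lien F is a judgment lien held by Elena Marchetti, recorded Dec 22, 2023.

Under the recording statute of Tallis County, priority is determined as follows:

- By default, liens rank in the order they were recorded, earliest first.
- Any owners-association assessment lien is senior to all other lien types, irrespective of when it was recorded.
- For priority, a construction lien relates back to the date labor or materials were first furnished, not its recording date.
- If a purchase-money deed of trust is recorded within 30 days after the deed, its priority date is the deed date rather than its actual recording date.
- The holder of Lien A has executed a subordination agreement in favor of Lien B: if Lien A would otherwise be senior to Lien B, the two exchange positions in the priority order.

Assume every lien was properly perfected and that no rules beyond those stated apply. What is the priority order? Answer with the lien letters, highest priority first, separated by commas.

B, C, A, E, D, F

First, effective dates: C's effective date is Feb 8, 2022, when work began; D relates back to the deed date Dec 16, 2022; E's effective date is Sep 10, 2022, when work began.
A is an owners-association assessment lien, so it outranks all other liens regardless of date.
Among the remaining liens, by effective date: C (Feb 8, 2022), B (Aug 21, 2022), E (Sep 10, 2022), D (Dec 16, 2022), F (Dec 22, 2023).
A would otherwise be senior to B, so under the subordination agreement A and B exchange positions.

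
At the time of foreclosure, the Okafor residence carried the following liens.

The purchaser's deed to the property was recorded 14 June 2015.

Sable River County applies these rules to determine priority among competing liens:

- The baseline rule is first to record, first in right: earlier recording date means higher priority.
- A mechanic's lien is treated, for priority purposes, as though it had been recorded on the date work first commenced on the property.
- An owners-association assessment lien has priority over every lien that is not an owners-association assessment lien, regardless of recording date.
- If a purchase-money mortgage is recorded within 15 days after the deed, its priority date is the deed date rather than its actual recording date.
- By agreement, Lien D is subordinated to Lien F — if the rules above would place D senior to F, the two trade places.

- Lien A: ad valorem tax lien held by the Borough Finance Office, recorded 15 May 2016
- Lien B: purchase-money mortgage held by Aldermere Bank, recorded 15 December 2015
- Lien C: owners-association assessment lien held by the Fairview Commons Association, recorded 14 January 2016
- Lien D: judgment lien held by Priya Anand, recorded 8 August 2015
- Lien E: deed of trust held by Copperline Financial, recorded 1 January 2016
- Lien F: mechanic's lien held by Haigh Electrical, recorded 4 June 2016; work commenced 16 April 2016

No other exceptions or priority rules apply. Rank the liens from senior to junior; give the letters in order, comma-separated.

C, F, B, E, D, A

Effective dates after the stated exceptions: B was recorded 184 days after the deed — beyond 15 days — so no relation-back applies; F's effective date is 16 April 2016, when work began.
As an owners-association assessment lien, C is senior to every other lien.
Remaining liens by effective date: D (8 August 2015), B (15 December 2015), E (1 January 2016), F (16 April 2016), A (15 May 2016).
D would otherwise be senior to F, so under the subordination agreement D and F exchange positions.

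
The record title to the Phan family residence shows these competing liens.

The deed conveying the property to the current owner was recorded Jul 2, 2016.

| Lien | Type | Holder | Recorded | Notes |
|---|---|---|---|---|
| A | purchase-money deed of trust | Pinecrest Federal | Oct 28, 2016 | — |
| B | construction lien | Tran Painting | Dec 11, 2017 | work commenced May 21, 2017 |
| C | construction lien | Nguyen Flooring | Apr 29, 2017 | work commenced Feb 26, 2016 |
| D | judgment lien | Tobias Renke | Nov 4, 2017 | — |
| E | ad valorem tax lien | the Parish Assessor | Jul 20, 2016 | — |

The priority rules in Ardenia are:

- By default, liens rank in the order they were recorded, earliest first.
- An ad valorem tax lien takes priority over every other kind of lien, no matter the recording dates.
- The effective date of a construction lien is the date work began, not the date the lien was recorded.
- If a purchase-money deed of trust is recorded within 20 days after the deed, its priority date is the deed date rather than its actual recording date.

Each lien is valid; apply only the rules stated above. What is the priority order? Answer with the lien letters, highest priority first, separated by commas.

E, C, A, B, D

Effective dates after the stated exceptions: A missed the 20-day window (118 days after the deed), so its recording date stands; B is treated as recorded May 21, 2017, the work-commencement date; C is treated as recorded Feb 26, 2016, the work-commencement date.
E is an ad valorem tax lien and takes priority over every other lien.
Among the remaining liens, by effective date: C (Feb 26, 2016), A (Oct 28, 2016), B (May 21, 2017), D (Nov 4, 2017).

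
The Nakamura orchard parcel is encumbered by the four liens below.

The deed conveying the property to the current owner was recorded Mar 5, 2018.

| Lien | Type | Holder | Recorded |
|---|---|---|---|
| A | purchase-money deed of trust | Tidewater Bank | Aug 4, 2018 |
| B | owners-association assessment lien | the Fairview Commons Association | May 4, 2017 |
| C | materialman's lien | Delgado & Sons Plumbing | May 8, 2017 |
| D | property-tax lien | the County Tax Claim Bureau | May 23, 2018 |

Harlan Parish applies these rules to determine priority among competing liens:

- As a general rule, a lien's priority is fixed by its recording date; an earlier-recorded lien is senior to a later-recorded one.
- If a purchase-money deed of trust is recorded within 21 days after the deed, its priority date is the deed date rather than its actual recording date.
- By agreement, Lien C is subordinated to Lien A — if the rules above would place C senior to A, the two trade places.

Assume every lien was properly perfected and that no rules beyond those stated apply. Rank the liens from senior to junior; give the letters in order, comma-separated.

B, A, D, C

First, effective dates: A missed the 21-day window (152 days after the deed), so its recording date stands.
By effective date: B (May 4, 2017), C (May 8, 2017), D (May 23, 2018), A (Aug 4, 2018).
C is senior to A before the subordination, so the two trade places.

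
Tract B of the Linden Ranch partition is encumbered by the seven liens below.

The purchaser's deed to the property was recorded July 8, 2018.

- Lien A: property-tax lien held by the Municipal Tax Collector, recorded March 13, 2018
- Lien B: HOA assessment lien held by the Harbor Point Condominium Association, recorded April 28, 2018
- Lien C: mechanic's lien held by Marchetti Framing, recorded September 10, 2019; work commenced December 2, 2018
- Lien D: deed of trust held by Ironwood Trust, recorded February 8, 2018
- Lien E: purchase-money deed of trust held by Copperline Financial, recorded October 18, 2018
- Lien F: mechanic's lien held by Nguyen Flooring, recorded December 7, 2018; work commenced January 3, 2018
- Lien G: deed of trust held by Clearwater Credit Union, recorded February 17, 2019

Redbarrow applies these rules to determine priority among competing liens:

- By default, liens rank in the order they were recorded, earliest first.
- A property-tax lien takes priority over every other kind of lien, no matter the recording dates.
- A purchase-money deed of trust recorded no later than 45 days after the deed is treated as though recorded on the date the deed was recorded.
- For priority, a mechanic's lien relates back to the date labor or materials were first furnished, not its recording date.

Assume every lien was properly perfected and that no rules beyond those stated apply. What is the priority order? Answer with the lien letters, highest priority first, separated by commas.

Effective dates: C is treated as recorded December 2, 2018, the work-commencement date; E was recorded 102 days after the deed, outside the 45-day window, so it keeps its recording date; F's effective date is January 3, 2018, when work began.
As a property-tax lien, A is senior to every other lien.
Remaining liens by effective date: F (January 3, 2018), D (February 8, 2018), B (April 28, 2018), E (October 18, 2018), C (December 2, 2018), G (February 17, 2019).

A, F, D, B, E, C, G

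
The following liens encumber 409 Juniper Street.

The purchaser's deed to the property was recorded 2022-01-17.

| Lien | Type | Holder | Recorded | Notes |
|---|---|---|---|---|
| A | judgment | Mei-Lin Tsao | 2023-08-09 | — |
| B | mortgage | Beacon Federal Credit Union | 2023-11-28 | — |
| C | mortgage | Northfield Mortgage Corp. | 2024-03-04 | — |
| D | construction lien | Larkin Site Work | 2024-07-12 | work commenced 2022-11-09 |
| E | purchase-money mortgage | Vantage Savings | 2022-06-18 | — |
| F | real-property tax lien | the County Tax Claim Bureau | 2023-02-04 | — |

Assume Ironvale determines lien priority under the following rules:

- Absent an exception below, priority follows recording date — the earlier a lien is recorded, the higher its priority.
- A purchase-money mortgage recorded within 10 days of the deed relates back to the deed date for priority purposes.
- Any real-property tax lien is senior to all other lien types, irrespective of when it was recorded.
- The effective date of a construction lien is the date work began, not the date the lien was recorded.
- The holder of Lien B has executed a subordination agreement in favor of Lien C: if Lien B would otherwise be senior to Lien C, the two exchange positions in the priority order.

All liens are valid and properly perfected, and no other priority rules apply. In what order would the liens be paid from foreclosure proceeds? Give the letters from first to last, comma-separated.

Effective dates after the stated exceptions: D relates back to 2022-11-09 (work commenced); E was recorded 152 days after the deed, outside the 10-day window, so it keeps its recording date.
As a real-property tax lien, F is senior to every other lien.
Remaining liens by effective date: E (2022-06-18), D (2022-11-09), A (2023-08-09), B (2023-11-28), C (2024-03-04).
B is senior to C before the subordination, so the two trade places.

F, E, D, A, C, B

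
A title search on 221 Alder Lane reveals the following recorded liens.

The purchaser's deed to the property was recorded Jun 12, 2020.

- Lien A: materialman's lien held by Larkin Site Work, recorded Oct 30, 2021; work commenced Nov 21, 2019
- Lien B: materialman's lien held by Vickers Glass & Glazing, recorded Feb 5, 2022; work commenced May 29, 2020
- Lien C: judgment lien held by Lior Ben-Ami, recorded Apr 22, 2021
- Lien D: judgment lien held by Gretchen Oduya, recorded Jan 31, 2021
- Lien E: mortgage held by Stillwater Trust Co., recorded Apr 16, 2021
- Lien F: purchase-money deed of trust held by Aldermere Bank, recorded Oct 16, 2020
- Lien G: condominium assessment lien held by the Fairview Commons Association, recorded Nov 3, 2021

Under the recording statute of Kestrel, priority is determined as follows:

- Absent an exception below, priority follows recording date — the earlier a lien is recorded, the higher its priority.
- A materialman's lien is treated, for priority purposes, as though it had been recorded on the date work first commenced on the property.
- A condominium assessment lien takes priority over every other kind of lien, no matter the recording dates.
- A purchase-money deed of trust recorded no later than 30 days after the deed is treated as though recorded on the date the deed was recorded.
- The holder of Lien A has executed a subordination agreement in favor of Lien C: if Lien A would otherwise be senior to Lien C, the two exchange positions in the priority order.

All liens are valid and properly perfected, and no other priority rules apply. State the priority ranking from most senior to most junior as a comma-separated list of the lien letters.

Adjusting effective dates: A's effective date is Nov 21, 2019, when work began; B's effective date is May 29, 2020, when work began; F was recorded 126 days after the deed — beyond 30 days — so no relation-back applies.
G is a condominium assessment lien, so it outranks all other liens regardless of date.
The other liens, earliest effective date first: A (Nov 21, 2019), B (May 29, 2020), F (Oct 16, 2020), D (Jan 31, 2021), E (Apr 16, 2021), C (Apr 22, 2021).
The subordination applies — A was senior to C — so A and C swap.

G, C, B, F, D, E, A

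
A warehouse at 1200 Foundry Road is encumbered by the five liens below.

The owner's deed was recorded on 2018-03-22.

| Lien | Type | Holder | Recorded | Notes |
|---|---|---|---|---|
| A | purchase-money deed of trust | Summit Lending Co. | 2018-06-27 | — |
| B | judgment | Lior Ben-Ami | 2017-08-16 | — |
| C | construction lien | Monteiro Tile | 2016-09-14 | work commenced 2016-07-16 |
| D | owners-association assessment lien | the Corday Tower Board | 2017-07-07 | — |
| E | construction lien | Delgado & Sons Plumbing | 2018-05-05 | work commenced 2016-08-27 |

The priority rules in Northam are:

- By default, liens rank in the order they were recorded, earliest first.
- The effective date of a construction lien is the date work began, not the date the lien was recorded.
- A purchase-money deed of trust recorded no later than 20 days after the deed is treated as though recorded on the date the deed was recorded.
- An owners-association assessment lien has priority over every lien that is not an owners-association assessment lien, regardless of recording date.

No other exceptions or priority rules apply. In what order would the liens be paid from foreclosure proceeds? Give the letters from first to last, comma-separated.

D, C, E, B, A

First, effective dates: A was recorded 97 days after the deed, outside the 20-day window, so it keeps its recording date; C's effective date is 2016-07-16, when work began; E relates back to 2016-08-27 (work commenced).
D is an owners-association assessment lien, so it outranks all other liens regardless of date.
Remaining liens by effective date: C (2016-07-16), E (2016-08-27), B (2017-08-16), A (2018-06-27).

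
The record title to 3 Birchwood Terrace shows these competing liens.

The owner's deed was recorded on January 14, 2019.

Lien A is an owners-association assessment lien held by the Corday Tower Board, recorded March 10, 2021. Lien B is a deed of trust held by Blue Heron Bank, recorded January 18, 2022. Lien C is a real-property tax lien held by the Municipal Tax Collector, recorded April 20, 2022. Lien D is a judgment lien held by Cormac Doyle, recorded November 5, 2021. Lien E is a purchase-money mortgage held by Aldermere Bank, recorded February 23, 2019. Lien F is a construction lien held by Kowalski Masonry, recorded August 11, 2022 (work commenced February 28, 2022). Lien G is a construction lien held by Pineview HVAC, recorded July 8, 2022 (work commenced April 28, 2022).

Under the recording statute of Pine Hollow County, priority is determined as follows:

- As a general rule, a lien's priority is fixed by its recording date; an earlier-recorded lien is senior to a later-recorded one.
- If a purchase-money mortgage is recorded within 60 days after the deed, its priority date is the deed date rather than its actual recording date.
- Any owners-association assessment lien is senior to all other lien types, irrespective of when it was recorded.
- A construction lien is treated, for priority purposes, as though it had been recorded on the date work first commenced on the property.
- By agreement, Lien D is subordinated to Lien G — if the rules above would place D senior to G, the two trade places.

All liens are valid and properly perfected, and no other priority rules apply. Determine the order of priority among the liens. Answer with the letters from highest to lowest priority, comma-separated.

A, E, G, B, F, C, D

Effective dates after the stated exceptions: E's effective date is the deed date, January 14, 2019; F is treated as recorded February 28, 2022, the work-commencement date; G relates back to April 28, 2022 (work commenced).
A, as an owners-association assessment lien, has superpriority and ranks first.
Remaining liens by effective date: E (January 14, 2019), D (November 5, 2021), B (January 18, 2022), F (February 28, 2022), C (April 20, 2022), G (April 28, 2022).
D would otherwise be senior to G, so under the subordination agreement D and G exchange positions.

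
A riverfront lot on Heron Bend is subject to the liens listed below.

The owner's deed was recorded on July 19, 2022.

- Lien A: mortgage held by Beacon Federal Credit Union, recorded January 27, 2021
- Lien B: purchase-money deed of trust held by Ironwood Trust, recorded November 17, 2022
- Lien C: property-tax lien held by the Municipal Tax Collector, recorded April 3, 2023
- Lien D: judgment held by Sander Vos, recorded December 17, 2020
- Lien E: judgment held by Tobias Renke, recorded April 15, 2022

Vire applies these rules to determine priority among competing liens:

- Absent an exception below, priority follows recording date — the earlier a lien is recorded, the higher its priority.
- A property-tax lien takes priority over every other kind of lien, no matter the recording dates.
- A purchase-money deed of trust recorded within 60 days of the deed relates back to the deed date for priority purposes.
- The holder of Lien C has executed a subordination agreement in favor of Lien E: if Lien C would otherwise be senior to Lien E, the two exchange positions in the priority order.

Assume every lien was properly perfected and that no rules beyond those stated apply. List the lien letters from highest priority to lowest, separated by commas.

E, D, A, C, B

Effective dates after the stated exceptions: B missed the 60-day window (121 days after the deed), so its recording date stands.
C is a property-tax lien, so it outranks all other liens regardless of date.
Among the remaining liens, by effective date: D (December 17, 2020), A (January 27, 2021), E (April 15, 2022), B (November 17, 2022).
The subordination applies — C was senior to E — so C and E swap.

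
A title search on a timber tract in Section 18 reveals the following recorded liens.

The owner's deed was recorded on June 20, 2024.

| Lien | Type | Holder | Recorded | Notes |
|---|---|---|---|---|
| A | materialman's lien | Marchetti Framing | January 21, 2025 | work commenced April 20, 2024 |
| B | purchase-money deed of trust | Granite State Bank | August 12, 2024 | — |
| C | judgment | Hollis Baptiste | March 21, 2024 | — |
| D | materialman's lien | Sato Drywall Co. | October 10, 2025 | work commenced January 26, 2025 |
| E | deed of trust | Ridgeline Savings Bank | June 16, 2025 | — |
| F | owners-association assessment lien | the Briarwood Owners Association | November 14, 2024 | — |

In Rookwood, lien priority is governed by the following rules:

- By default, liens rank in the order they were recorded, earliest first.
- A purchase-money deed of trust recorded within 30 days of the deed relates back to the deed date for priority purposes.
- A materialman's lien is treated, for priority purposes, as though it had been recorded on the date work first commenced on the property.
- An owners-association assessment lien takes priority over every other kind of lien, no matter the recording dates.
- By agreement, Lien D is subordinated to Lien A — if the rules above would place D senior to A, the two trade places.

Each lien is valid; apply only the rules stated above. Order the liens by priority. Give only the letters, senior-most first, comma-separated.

Adjusting effective dates: A is treated as recorded April 20, 2024, the work-commencement date; B missed the 30-day window (53 days after the deed), so its recording date stands; D relates back to January 26, 2025 (work commenced).
F, as an owners-association assessment lien, has superpriority and ranks first.
Remaining liens by effective date: C (March 21, 2024), A (April 20, 2024), B (August 12, 2024), D (January 26, 2025), E (June 16, 2025).
Since D is not senior to A, the subordination leaves the order unchanged.

F, C, A, B, D, E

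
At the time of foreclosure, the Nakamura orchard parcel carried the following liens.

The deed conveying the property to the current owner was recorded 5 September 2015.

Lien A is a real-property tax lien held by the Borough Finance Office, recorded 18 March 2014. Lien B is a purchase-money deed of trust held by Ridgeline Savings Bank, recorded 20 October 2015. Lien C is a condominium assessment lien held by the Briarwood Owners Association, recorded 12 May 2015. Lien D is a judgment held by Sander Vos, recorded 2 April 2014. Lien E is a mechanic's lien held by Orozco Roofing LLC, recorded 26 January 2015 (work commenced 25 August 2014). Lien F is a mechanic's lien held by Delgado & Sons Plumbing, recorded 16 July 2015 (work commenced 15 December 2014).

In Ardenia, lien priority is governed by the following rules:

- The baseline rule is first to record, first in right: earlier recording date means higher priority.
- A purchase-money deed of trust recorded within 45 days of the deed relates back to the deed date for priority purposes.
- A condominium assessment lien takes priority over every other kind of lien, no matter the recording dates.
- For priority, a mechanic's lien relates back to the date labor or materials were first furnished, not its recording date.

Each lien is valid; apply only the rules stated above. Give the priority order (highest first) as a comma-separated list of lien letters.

C, A, D, E, F, B

Adjusting effective dates: B was recorded within the 45-day window, so its effective date is the deed date 5 September 2015; E is treated as recorded 25 August 2014, the work-commencement date; F relates back to 15 December 2014 (work commenced).
C, as a condominium assessment lien, has superpriority and ranks first.
Ordering the rest by effective date: A (18 March 2014), D (2 April 2014), E (25 August 2014), F (15 December 2014), B (5 September 2015).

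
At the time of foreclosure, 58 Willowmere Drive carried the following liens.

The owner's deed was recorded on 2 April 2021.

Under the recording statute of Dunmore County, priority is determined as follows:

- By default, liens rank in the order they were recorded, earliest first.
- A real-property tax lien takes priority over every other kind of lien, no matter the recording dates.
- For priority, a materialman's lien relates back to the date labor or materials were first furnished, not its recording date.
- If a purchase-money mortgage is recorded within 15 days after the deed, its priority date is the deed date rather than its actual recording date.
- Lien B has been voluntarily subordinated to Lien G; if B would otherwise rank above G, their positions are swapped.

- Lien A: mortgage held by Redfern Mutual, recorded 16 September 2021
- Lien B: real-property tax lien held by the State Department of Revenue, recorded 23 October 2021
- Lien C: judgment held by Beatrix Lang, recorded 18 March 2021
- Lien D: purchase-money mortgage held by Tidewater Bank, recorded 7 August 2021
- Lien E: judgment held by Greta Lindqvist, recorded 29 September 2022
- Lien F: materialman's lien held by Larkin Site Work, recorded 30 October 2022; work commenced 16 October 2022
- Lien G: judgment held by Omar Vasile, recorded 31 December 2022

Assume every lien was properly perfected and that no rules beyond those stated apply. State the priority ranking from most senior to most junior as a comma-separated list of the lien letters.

Effective dates after the stated exceptions: D was recorded 127 days after the deed — beyond 15 days — so no relation-back applies; F is treated as recorded 16 October 2022, the work-commencement date.
B is a real-property tax lien, so it outranks all other liens regardless of date.
The other liens, earliest effective date first: C (18 March 2021), D (7 August 2021), A (16 September 2021), E (29 September 2022), F (16 October 2022), G (31 December 2022).
Because B would otherwise rank above G, the subordination swaps them.

G, C, D, A, E, F, B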